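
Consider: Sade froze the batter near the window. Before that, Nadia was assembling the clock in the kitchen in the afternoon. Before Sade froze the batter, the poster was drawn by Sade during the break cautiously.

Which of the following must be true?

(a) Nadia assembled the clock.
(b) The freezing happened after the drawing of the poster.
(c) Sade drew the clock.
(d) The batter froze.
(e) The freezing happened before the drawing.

(b), (d)

(a) Not entailed — 'was assembling' is progressive on an accomplishment; it does not entail the completed 'assembled'.
(b) Entailed — the narrative places the drawing before the freezing.
(c) Not entailed — Sade drew the poster, not the clock; the clock belongs to the assembling event.
(d) Entailed — 'Sade froze the batter' is causative; it entails the inchoative 'the batter froze'.
(e) Not entailed — the narrative places the drawing before the freezing, not after.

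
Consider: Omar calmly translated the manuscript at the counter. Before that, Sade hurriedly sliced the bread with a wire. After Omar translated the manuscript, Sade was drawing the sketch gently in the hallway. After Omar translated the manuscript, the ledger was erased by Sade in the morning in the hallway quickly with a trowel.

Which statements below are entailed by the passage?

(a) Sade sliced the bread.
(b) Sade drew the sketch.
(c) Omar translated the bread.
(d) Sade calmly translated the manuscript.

(a)

(a) Entailed — every conjunct here is already in the original slicing event.
(b) Not entailed — 'was drawing' is progressive on an accomplishment; it does not entail the completed 'drew'.
(c) Not entailed — Omar translated the manuscript, not the bread; the bread belongs to the slicing event.
(d) Not entailed — the passage has Omar translating the manuscript, not Sade.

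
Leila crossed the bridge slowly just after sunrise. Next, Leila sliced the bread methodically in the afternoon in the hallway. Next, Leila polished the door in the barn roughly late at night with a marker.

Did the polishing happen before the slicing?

The narrative orders the slicing before the polishing.

no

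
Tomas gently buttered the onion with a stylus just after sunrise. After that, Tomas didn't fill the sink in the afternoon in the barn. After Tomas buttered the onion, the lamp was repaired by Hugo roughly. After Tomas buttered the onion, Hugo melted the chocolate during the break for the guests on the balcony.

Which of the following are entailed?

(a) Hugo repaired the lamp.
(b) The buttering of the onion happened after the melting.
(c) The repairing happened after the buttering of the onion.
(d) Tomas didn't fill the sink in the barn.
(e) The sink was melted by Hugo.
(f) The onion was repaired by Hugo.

(a), (c)

(a) Entailed — the original entails any weakening of itself; this just drops 'roughly'.
(b) Not entailed — the narrative places the buttering before the melting, not after.
(c) Entailed — the narrative places the buttering before the repairing.
(d) Not entailed — dropping 'in the afternoon' under negation is not valid — the original leaves open that Tomas filled the sink some other way.
(e) Not entailed — Hugo melted the chocolate, not the sink; the sink belongs to the filling event.
(f) Not entailed — Hugo repaired the lamp, not the onion; the onion belongs to the buttering event.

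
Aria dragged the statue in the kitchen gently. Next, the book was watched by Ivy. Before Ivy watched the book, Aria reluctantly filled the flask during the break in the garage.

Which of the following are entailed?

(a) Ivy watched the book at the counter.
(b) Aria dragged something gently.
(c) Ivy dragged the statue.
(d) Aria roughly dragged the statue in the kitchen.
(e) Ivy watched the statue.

(a) Not entailed — 'at the counter' adds information not in the original event.
(b) Entailed — the original entails any weakening of itself; this just drops 'in the kitchen' and generalizes the patient.
(c) Not entailed — the passage has Aria dragging the statue, not Ivy.
(d) Not entailed — 'roughly' adds a manner not in (and inconsistent with) the original.
(e) Not entailed — Ivy watched the book, not the statue; the statue belongs to the dragging event.

(b)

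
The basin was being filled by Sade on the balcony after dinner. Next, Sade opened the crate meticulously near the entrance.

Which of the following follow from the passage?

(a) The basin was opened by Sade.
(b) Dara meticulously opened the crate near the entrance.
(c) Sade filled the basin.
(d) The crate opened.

(d)

(a) Not entailed — Sade opened the crate, not the basin; the basin belongs to the filling event.
(b) Not entailed — the passage has Sade opening the crate, not Dara.
(c) Not entailed — 'was filling' is progressive on an accomplishment; it does not entail the completed 'filled'.
(d) Entailed — 'Sade opened the crate' is causative; it entails the inchoative 'the crate opened'.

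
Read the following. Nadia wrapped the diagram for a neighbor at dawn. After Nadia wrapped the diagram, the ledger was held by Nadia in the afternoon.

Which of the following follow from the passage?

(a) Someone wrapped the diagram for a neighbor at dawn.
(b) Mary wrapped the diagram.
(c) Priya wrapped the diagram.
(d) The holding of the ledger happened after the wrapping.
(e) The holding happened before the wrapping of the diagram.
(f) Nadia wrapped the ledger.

(a) Entailed — every conjunct here is already in the original wrapping event.
(b) Not entailed — the passage has Nadia wrapping the diagram, not Mary.
(c) Not entailed — the passage has Nadia wrapping the diagram, not Priya.
(d) Entailed — the narrative places the wrapping before the holding.
(e) Not entailed — the narrative places the wrapping before the holding, not after.
(f) Not entailed — Nadia wrapped the diagram, not the ledger; the ledger belongs to the holding event.

(a), (d)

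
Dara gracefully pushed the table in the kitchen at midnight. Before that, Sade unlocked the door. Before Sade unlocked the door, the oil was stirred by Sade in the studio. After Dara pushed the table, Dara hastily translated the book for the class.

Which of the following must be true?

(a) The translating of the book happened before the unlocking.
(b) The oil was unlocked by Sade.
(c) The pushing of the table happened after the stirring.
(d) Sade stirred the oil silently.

(a) Not entailed — the narrative places the unlocking before the translating, not after.
(b) Not entailed — Sade unlocked the door, not the oil; the oil belongs to the stirring event.
(c) Entailed — the narrative places the stirring before the pushing.
(d) Not entailed — 'silently' adds information not in the original event.

(c)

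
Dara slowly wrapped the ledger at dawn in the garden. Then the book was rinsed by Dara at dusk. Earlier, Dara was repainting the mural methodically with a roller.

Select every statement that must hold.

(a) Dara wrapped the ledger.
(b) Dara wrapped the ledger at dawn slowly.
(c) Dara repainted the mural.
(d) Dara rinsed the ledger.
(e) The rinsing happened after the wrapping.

(a), (b), (e)

(a) Entailed — the original entails any weakening of itself; this just drops 'slowly', 'in the garden', 'at dawn'.
(b) Entailed — this follows by dropping conjuncts from the wrapping event's description.
(c) Not entailed — 'was repainting' is progressive on an accomplishment; it does not entail the completed 'repainted'.
(d) Not entailed — Dara rinsed the book, not the ledger; the ledger belongs to the wrapping event.
(e) Entailed — the narrative places the wrapping before the rinsing.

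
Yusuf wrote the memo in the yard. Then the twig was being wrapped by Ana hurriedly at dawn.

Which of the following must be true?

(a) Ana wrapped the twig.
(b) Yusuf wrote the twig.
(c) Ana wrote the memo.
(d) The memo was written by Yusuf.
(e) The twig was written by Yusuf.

(d)

(a) Not entailed — 'was wrapping' is progressive on an accomplishment; it does not entail the completed 'wrapped'.
(b) Not entailed — Yusuf wrote the memo, not the twig; the twig belongs to the wrapping event.
(c) Not entailed — the passage has Yusuf writing the memo, not Ana.
(d) Entailed — this follows by dropping conjuncts from the writing event's description.
(e) Not entailed — Yusuf wrote the memo, not the twig; the twig belongs to the wrapping event.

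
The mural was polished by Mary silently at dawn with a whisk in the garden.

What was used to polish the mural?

a whisk

'with a whisk' marks the instrument of the polishing event.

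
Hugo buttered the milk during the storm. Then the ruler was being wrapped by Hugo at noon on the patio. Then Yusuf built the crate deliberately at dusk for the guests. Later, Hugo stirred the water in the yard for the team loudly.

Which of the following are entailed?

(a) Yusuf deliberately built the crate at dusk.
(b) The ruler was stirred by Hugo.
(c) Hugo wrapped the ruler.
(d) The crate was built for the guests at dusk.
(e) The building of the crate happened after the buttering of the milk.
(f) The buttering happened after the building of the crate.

(a), (d), (e)

(a) Entailed — this follows by dropping conjuncts from the building event's description.
(b) Not entailed — Hugo stirred the water, not the ruler; the ruler belongs to the wrapping event.
(c) Not entailed — 'was wrapping' is progressive on an accomplishment; it does not entail the completed 'wrapped'.
(d) Entailed — every conjunct here is already in the original building event.
(e) Entailed — the narrative places the buttering before the building.
(f) Not entailed — the narrative places the buttering before the building, not after.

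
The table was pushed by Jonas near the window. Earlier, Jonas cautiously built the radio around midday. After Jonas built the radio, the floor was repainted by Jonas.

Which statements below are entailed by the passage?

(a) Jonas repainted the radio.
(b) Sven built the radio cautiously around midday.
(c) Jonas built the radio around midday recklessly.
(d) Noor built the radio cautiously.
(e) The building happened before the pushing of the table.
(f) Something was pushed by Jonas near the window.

(a) Not entailed — Jonas repainted the floor, not the radio; the radio belongs to the building event.
(b) Not entailed — the passage has Jonas building the radio, not Sven.
(c) Not entailed — 'recklessly' adds a manner not in (and inconsistent with) the original.
(d) Not entailed — the passage has Jonas building the radio, not Noor.
(e) Entailed — the narrative places the building before the pushing.
(f) Entailed — every conjunct here is already in the original pushing event.

(e), (f)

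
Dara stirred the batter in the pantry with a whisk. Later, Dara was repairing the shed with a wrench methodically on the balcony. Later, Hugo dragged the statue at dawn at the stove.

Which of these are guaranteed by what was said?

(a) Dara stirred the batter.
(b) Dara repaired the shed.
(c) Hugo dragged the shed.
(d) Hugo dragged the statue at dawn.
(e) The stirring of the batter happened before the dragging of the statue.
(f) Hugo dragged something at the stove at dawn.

(a) Entailed — the original entails any weakening of itself; this just drops 'with a whisk', 'in the pantry'.
(b) Not entailed — 'was repairing' is progressive on an accomplishment; it does not entail the completed 'repaired'.
(c) Not entailed — Hugo dragged the statue, not the shed; the shed belongs to the repairing event.
(d) Entailed — dropping 'at the stove' leaves a sub-description the original still satisfies.
(e) Entailed — the narrative places the stirring before the dragging.
(f) Entailed — every conjunct here is already in the original dragging event.

(a), (d), (e), (f)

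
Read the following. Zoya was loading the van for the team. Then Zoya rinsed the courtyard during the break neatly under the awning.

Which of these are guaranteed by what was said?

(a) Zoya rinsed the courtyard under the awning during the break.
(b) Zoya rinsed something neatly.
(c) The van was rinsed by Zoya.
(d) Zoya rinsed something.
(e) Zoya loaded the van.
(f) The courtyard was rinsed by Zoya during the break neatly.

(a), (b), (d), (f)

(a) Entailed — the original entails any weakening of itself; this just drops 'neatly'.
(b) Entailed — every conjunct here is already in the original rinsing event.
(c) Not entailed — Zoya rinsed the courtyard, not the van; the van belongs to the loading event.
(d) Entailed — dropping 'during the break', 'neatly', 'under the awning' and generalizing the patient leaves a sub-description the original still satisfies.
(e) Not entailed — 'was loading' is progressive on an accomplishment; it does not entail the completed 'loaded'.
(f) Entailed — every conjunct here is already in the original rinsing event.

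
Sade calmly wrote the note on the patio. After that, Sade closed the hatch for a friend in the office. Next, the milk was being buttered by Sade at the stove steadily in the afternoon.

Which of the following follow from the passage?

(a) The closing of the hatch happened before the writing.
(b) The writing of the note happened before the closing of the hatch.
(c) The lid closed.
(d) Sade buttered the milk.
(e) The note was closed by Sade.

(b)

(a) Not entailed — the narrative places the writing before the closing, not after.
(b) Entailed — the narrative places the writing before the closing.
(c) Not entailed — the hatch is what closed, not the lid.
(d) Not entailed — 'was buttering' is progressive on an accomplishment; it does not entail the completed 'buttered'.
(e) Not entailed — Sade closed the hatch, not the note; the note belongs to the writing event.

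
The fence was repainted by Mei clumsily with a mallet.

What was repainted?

'the fence' marks the patient of the repainting event.

the fence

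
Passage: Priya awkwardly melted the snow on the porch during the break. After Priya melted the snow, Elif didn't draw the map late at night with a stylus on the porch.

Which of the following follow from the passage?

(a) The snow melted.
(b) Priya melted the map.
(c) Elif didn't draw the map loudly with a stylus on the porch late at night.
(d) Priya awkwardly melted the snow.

(a), (c), (d)

(a) Entailed — 'Priya melted the snow' is causative; it entails the inchoative 'the snow melted'.
(b) Not entailed — Priya melted the snow, not the map; the map belongs to the drawing event.
(c) Entailed — under negation, adding a further restriction is entailed: if no such drawing event occurred, none occurred loudly either.
(d) Entailed — every conjunct here is already in the original melting event.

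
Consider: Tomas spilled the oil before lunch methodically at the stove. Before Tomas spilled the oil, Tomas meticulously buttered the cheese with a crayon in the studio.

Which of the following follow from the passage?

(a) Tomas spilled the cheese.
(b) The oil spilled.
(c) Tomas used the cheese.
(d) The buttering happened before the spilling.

(b), (d)

(a) Not entailed — Tomas spilled the oil, not the cheese; the cheese belongs to the buttering event.
(b) Entailed — 'Tomas spilled the oil' is causative; it entails the inchoative 'the oil spilled'.
(c) Not entailed — the cheese is the patient, not an instrument — Tomas used a crayon.
(d) Entailed — the narrative places the buttering before the spilling.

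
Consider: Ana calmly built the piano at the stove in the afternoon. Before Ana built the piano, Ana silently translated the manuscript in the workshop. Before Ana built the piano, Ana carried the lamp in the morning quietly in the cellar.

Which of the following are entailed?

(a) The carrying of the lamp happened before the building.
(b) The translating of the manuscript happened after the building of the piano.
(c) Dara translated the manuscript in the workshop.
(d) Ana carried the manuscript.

(a)

(a) Entailed — the narrative places the carrying before the building.
(b) Not entailed — the narrative places the translating before the building, not after.
(c) Not entailed — the passage has Ana translating the manuscript, not Dara.
(d) Not entailed — Ana carried the lamp, not the manuscript; the manuscript belongs to the translating event.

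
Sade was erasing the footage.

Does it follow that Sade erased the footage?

'was erasing' is progressive; for an accomplishment like 'erase the footage', it doesn't entail completion.

no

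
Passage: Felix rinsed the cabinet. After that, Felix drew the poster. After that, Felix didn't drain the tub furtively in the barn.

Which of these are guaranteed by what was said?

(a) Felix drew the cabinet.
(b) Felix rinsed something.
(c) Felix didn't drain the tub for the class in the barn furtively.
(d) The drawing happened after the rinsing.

(b), (c), (d)

(a) Not entailed — Felix drew the poster, not the cabinet; the cabinet belongs to the rinsing event.
(b) Entailed — this follows by dropping conjuncts from the rinsing event's description.
(c) Entailed — under negation, adding a further restriction is entailed: if no such draining event occurred, none occurred for the class either.
(d) Entailed — the narrative places the rinsing before the drawing.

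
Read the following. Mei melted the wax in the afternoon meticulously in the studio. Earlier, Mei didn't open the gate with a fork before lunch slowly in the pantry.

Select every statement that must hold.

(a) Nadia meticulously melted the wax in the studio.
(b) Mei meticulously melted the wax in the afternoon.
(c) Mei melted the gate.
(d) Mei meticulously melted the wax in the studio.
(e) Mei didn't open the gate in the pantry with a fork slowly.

(b), (d)

(a) Not entailed — the passage has Mei melting the wax, not Nadia.
(b) Entailed — every conjunct here is already in the original melting event.
(c) Not entailed — Mei melted the wax, not the gate; the gate belongs to the opening event.
(d) Entailed — every conjunct here is already in the original melting event.
(e) Not entailed — dropping 'before lunch' under negation is not valid — the original leaves open that Mei opened the gate some other way.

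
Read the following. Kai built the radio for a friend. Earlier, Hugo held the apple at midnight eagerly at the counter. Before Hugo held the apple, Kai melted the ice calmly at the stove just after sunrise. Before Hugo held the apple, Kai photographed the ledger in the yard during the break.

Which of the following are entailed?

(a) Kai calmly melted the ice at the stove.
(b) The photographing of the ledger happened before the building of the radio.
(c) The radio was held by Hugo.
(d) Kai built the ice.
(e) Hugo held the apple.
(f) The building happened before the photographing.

(a) Entailed — dropping 'just after sunrise' leaves a sub-description the original still satisfies.
(b) Entailed — the narrative places the photographing before the building.
(c) Not entailed — Hugo held the apple, not the radio; the radio belongs to the building event.
(d) Not entailed — Kai built the radio, not the ice; the ice belongs to the melting event.
(e) Entailed — dropping 'eagerly', 'at midnight', 'at the counter' leaves a sub-description the original still satisfies.
(f) Not entailed — the narrative places the photographing before the building, not after.

(a), (b), (e)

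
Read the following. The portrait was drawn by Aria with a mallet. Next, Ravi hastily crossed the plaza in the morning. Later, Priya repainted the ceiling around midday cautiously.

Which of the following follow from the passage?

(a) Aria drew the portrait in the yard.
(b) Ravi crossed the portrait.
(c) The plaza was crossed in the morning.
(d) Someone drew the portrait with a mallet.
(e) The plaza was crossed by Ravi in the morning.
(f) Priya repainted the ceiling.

(a) Not entailed — 'in the yard' adds information not in the original event.
(b) Not entailed — Ravi crossed the plaza, not the portrait; the portrait belongs to the drawing event.
(c) Entailed — the original entails any weakening of itself; this just drops 'hastily' and generalizes the agent.
(d) Entailed — generalizing the agent leaves a sub-description the original still satisfies.
(e) Entailed — this follows by dropping conjuncts from the crossing event's description.
(f) Entailed — dropping 'cautiously', 'around midday' leaves a sub-description the original still satisfies.

(c), (d), (e), (f)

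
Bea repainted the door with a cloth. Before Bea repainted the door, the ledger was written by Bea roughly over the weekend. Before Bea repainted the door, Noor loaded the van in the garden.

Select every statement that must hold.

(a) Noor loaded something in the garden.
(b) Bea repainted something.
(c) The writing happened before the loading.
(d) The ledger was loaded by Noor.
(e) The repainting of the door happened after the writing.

(a) Entailed — this follows by dropping conjuncts from the loading event's description.
(b) Entailed — dropping 'with a cloth' and generalizing the patient leaves a sub-description the original still satisfies.
(c) Not entailed — the narrative doesn't order the writing relative to the loading.
(d) Not entailed — Noor loaded the van, not the ledger; the ledger belongs to the writing event.
(e) Entailed — the narrative places the writing before the repainting.

(a), (b), (e)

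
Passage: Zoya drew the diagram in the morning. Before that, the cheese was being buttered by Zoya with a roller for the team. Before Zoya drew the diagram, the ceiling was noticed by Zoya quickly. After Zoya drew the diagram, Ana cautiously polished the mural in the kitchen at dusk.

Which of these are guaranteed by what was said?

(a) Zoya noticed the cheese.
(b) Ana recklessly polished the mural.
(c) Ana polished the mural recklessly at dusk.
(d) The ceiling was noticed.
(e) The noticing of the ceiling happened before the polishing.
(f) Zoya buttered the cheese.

(d), (e)

(a) Not entailed — Zoya noticed the ceiling, not the cheese; the cheese belongs to the buttering event.
(b) Not entailed — 'recklessly' adds a manner not in (and inconsistent with) the original.
(c) Not entailed — 'recklessly' adds a manner not in (and inconsistent with) the original.
(d) Entailed — this follows by dropping conjuncts from the noticing event's description.
(e) Entailed — the narrative places the noticing before the polishing.
(f) Not entailed — 'was buttering' is progressive on an accomplishment; it does not entail the completed 'buttered'.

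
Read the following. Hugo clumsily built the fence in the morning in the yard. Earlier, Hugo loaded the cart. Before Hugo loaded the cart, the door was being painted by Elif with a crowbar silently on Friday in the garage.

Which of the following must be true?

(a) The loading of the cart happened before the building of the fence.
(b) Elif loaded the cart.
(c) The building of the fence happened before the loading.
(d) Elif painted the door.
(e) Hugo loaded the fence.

(a) Entailed — the narrative places the loading before the building.
(b) Not entailed — the passage has Hugo loading the cart, not Elif.
(c) Not entailed — the narrative places the loading before the building, not after.
(d) Not entailed — 'was painting' is progressive on an accomplishment; it does not entail the completed 'painted'.
(e) Not entailed — Hugo loaded the cart, not the fence; the fence belongs to the building event.

(a)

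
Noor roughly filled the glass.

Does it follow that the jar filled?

Nothing is said about any jar; only the glass is affected.

no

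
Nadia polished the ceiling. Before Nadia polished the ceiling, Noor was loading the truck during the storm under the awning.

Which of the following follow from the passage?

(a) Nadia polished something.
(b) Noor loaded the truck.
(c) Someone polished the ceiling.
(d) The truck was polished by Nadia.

(a), (c)

(a) Entailed — generalizing the patient leaves a sub-description the original still satisfies.
(b) Not entailed — 'was loading' is progressive on an accomplishment; it does not entail the completed 'loaded'.
(c) Entailed — generalizing the agent leaves a sub-description the original still satisfies.
(d) Not entailed — Nadia polished the ceiling, not the truck; the truck belongs to the loading event.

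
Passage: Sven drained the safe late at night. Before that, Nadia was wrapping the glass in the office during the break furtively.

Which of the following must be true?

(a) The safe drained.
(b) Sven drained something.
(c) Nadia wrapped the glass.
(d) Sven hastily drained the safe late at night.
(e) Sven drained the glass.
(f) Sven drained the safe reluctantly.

(a), (b)

(a) Entailed — 'Sven drained the safe' is causative; it entails the inchoative 'the safe drained'.
(b) Entailed — this follows by dropping conjuncts from the draining event's description.
(c) Not entailed — 'was wrapping' is progressive on an accomplishment; it does not entail the completed 'wrapped'.
(d) Not entailed — 'hastily' adds information not in the original event.
(e) Not entailed — Sven drained the safe, not the glass; the glass belongs to the wrapping event.
(f) Not entailed — 'reluctantly' adds information not in the original event.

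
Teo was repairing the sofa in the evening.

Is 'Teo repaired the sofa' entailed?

no

'was repairing' is progressive; for an accomplishment like 'repair the sofa', it doesn't entail completion.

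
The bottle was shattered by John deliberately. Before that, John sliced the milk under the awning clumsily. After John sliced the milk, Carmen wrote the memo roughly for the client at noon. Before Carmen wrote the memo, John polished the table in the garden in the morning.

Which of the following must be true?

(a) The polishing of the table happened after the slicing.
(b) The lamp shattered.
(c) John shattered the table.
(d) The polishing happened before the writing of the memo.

(a) Not entailed — the narrative doesn't order the slicing relative to the polishing.
(b) Not entailed — the bottle is what shattered, not the lamp.
(c) Not entailed — John shattered the bottle, not the table; the table belongs to the polishing event.
(d) Entailed — the narrative places the polishing before the writing.

(d)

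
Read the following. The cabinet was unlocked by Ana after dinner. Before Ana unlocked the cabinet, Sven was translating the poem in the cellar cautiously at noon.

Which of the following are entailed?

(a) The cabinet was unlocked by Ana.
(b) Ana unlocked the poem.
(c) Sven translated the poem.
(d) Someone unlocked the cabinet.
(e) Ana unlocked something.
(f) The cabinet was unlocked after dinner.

(a), (d), (e), (f)

(a) Entailed — dropping 'after dinner' leaves a sub-description the original still satisfies.
(b) Not entailed — Ana unlocked the cabinet, not the poem; the poem belongs to the translating event.
(c) Not entailed — 'was translating' is progressive on an accomplishment; it does not entail the completed 'translated'.
(d) Entailed — this follows by dropping conjuncts from the unlocking event's description.
(e) Entailed — this follows by dropping conjuncts from the unlocking event's description.
(f) Entailed — the original entails any weakening of itself; this just generalizes the agent.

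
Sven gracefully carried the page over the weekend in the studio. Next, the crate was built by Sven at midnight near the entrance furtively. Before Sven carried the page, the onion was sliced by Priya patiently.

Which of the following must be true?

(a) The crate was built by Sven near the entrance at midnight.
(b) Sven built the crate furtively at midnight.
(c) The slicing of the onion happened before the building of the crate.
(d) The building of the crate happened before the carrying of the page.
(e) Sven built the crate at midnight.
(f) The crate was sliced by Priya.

(a) Entailed — this follows by dropping conjuncts from the building event's description.
(b) Entailed — this follows by dropping conjuncts from the building event's description.
(c) Entailed — the narrative places the slicing before the building.
(d) Not entailed — the narrative places the carrying before the building, not after.
(e) Entailed — this follows by dropping conjuncts from the building event's description.
(f) Not entailed — Priya sliced the onion, not the crate; the crate belongs to the building event.

(a), (b), (c), (e)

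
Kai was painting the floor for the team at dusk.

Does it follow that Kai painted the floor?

'was painting' is progressive; for an accomplishment like 'paint the floor', it doesn't entail completion.

no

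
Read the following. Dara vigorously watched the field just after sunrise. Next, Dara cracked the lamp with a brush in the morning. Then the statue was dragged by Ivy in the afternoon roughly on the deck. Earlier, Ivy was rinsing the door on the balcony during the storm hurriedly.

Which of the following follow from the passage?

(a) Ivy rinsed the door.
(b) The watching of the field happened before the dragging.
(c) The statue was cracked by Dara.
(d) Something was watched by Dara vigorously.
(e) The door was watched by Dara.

(a) Entailed — 'rinse' is an activity; 'was rinsing' entails that some rinsing happened, so 'rinsed' holds.
(b) Entailed — the narrative places the watching before the dragging.
(c) Not entailed — Dara cracked the lamp, not the statue; the statue belongs to the dragging event.
(d) Entailed — the original entails any weakening of itself; this just drops 'just after sunrise' and generalizes the patient.
(e) Not entailed — Dara watched the field, not the door; the door belongs to the rinsing event.

(a), (b), (d)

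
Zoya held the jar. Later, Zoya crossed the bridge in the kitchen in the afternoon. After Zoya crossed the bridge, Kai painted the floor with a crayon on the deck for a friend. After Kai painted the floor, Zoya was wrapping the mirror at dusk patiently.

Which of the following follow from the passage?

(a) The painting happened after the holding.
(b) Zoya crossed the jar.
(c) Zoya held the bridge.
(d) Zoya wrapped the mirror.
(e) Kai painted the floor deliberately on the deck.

(a) Entailed — the narrative places the holding before the painting.
(b) Not entailed — Zoya crossed the bridge, not the jar; the jar belongs to the holding event.
(c) Not entailed — Zoya held the jar, not the bridge; the bridge belongs to the crossing event.
(d) Not entailed — 'was wrapping' is progressive on an accomplishment; it does not entail the completed 'wrapped'.
(e) Not entailed — 'deliberately' adds information not in the original event.

(a)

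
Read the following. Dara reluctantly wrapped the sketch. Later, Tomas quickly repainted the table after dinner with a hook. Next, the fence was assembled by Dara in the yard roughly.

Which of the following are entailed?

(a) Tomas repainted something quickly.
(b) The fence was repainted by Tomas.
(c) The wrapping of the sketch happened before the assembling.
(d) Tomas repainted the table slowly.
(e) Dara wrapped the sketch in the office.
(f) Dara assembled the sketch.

(a), (c)

(a) Entailed — this follows by dropping conjuncts from the repainting event's description.
(b) Not entailed — Tomas repainted the table, not the fence; the fence belongs to the assembling event.
(c) Entailed — the narrative places the wrapping before the assembling.
(d) Not entailed — 'slowly' adds a manner not in (and inconsistent with) the original.
(e) Not entailed — 'in the office' adds information not in the original event.
(f) Not entailed — Dara assembled the fence, not the sketch; the sketch belongs to the wrapping event.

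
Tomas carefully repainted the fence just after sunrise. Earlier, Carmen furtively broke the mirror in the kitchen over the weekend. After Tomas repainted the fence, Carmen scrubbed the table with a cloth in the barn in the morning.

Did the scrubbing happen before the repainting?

no

The narrative orders the repainting before the scrubbing.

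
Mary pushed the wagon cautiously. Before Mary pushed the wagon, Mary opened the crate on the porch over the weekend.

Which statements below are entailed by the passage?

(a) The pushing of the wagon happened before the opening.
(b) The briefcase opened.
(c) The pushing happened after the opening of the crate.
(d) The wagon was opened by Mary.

(c)

(a) Not entailed — the narrative places the opening before the pushing, not after.
(b) Not entailed — the crate is what opened, not the briefcase.
(c) Entailed — the narrative places the opening before the pushing.
(d) Not entailed — Mary opened the crate, not the wagon; the wagon belongs to the pushing event.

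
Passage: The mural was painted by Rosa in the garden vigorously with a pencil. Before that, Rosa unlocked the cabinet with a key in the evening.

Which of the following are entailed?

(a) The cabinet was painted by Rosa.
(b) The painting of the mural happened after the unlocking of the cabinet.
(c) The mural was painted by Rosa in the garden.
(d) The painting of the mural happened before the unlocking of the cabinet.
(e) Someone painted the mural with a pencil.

(a) Not entailed — Rosa painted the mural, not the cabinet; the cabinet belongs to the unlocking event.
(b) Entailed — the narrative places the unlocking before the painting.
(c) Entailed — this follows by dropping conjuncts from the painting event's description.
(d) Not entailed — the narrative places the unlocking before the painting, not after.
(e) Entailed — this follows by dropping conjuncts from the painting event's description.

(b), (c), (e)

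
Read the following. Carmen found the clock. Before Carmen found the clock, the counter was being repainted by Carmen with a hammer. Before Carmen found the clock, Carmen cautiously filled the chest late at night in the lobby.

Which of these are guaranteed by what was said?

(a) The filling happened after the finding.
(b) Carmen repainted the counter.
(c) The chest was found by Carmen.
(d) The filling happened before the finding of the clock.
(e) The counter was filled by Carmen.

(a) Not entailed — the narrative places the filling before the finding, not after.
(b) Not entailed — 'was repainting' is progressive on an accomplishment; it does not entail the completed 'repainted'.
(c) Not entailed — Carmen found the clock, not the chest; the chest belongs to the filling event.
(d) Entailed — the narrative places the filling before the finding.
(e) Not entailed — Carmen filled the chest, not the counter; the counter belongs to the repainting event.

(d)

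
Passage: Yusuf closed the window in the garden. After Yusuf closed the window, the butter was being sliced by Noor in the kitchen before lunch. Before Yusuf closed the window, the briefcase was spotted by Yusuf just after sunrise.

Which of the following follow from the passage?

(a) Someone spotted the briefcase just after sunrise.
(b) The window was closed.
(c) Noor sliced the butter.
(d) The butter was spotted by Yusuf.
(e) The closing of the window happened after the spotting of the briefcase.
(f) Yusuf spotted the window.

(a) Entailed — generalizing the agent leaves a sub-description the original still satisfies.
(b) Entailed — the original entails any weakening of itself; this just drops 'in the garden' and generalizes the agent.
(c) Not entailed — 'was slicing' is progressive on an accomplishment; it does not entail the completed 'sliced'.
(d) Not entailed — Yusuf spotted the briefcase, not the butter; the butter belongs to the slicing event.
(e) Entailed — the narrative places the spotting before the closing.
(f) Not entailed — Yusuf spotted the briefcase, not the window; the window belongs to the closing event.

(a), (b), (e)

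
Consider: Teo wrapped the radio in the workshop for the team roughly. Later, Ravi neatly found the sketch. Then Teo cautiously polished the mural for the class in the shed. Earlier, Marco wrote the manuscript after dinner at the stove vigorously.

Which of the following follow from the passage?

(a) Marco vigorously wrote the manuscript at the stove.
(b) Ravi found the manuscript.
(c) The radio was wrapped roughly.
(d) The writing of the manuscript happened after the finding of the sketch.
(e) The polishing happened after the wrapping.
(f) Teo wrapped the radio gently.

(a), (c), (e)

(a) Entailed — the original entails any weakening of itself; this just drops 'after dinner'.
(b) Not entailed — Ravi found the sketch, not the manuscript; the manuscript belongs to the writing event.
(c) Entailed — every conjunct here is already in the original wrapping event.
(d) Not entailed — the narrative doesn't order the finding relative to the writing.
(e) Entailed — the narrative places the wrapping before the polishing.
(f) Not entailed — 'gently' adds a manner not in (and inconsistent with) the original.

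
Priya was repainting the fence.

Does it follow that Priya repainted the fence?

no

'was repainting' is progressive; for an accomplishment like 'repaint the fence', it doesn't entail completion.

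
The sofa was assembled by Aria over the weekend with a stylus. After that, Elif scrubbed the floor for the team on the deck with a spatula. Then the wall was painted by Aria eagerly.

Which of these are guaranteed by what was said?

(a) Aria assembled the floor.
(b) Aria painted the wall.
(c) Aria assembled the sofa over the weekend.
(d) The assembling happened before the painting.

(b), (c), (d)

(a) Not entailed — Aria assembled the sofa, not the floor; the floor belongs to the scrubbing event.
(b) Entailed — the original entails any weakening of itself; this just drops 'eagerly'.
(c) Entailed — dropping 'with a stylus' leaves a sub-description the original still satisfies.
(d) Entailed — the narrative places the assembling before the painting.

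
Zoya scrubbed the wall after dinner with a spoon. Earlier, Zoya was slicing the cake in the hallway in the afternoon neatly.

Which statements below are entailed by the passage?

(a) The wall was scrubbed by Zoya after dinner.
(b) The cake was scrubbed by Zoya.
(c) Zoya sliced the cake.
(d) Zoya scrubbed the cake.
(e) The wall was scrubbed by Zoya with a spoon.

(a) Entailed — the original entails any weakening of itself; this just drops 'with a spoon'.
(b) Not entailed — Zoya scrubbed the wall, not the cake; the cake belongs to the slicing event.
(c) Not entailed — 'was slicing' is progressive on an accomplishment; it does not entail the completed 'sliced'.
(d) Not entailed — Zoya scrubbed the wall, not the cake; the cake belongs to the slicing event.
(e) Entailed — every conjunct here is already in the original scrubbing event.

(a), (e)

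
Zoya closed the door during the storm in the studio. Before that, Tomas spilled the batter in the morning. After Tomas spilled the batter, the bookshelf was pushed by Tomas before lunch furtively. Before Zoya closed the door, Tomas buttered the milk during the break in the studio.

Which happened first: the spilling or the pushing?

The connectives place the spilling before the pushing.

the spilling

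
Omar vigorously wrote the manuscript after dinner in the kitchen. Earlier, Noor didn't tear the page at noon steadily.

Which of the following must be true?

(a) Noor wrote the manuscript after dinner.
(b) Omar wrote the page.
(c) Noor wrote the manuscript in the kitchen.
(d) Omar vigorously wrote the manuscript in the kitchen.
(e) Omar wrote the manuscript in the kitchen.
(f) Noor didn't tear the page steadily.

(a) Not entailed — the passage has Omar writing the manuscript, not Noor.
(b) Not entailed — Omar wrote the manuscript, not the page; the page belongs to the tearing event.
(c) Not entailed — the passage has Omar writing the manuscript, not Noor.
(d) Entailed — this follows by dropping conjuncts from the writing event's description.
(e) Entailed — this follows by dropping conjuncts from the writing event's description.
(f) Not entailed — dropping 'at noon' under negation is not valid — the original leaves open that Noor tore the page some other way.

(d), (e)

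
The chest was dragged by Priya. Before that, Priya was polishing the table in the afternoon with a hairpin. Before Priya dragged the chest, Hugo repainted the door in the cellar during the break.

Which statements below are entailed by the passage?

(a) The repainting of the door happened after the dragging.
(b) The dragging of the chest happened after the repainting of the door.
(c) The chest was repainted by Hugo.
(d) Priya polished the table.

(b), (d)

(a) Not entailed — the narrative places the repainting before the dragging, not after.
(b) Entailed — the narrative places the repainting before the dragging.
(c) Not entailed — Hugo repainted the door, not the chest; the chest belongs to the dragging event.
(d) Entailed — 'polish' is an activity; 'was polishing' entails that some polishing happened, so 'polished' holds.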